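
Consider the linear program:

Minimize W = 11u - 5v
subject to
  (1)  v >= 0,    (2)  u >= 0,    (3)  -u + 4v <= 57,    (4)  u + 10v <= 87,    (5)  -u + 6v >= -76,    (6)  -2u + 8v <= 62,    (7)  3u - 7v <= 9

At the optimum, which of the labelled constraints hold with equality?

(2) and (6)

Vertices and W = 11u - 5v:
  (0, 0) → W = 0
  (3, 0) → W = 33
  (0, 31/4) → W = -155/4
  (19/7, 59/7) → W = -86/7
  (699/37, 252/37) → W = 6429/37

The minimum is at (0, 31/4). Substituting into each constraint, equality holds for (2) and (6); the remaining constraints have slack.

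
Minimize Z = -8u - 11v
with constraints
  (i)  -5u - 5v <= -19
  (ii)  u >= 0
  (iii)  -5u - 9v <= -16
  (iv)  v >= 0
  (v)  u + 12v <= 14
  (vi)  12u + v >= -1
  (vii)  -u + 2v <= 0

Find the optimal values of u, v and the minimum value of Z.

Corner points and Z = -8u - 11v:
  (19/5, 0) → Z = -152/5
  (158/55, 51/55) → Z = -365/11
  (14, 0) → Z = -112

The binding constraints are v = 0 and u + 12v = 14.
Solving simultaneously gives u = 14, v = 0.

u = 14, v = 0, minimum Z = -112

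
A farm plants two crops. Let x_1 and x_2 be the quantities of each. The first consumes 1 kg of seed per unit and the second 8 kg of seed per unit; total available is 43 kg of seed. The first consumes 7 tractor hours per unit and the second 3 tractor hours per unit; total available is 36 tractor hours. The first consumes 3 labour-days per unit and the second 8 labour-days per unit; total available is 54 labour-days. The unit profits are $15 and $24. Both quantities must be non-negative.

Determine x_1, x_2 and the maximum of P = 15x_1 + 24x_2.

x_1 = 3, x_2 = 5, maximum P = 165

Feasible corners and P = 15x_1 + 24x_2:
  (0, 0) → P = 0
  (0, 43/8) → P = 129
  (36/7, 0) → P = 540/7
  (3, 5) → P = 165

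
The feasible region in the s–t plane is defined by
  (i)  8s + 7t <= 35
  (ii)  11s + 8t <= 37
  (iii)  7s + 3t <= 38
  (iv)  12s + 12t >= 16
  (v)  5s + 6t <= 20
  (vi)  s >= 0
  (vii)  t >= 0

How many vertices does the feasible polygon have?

5

Intersecting each pair of boundary lines and keeping only the points that satisfy every inequality leaves:
  (31/13, 35/26)
  (37/11, 0)
  (0, 4/3)
  (4/3, 0)
  (0, 10/3)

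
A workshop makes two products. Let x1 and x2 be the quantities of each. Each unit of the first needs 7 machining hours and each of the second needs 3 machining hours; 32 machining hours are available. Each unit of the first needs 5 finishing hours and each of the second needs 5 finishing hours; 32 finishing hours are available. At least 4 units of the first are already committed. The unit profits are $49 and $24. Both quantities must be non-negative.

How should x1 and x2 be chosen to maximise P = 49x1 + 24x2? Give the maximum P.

Corner points and P = 49x1 + 24x2:
  (32/7, 0) → P = 224
  (4, 0) → P = 196
  (4, 4/3) → P = 228

The binding constraints are 7x1 + 3x2 = 32 and x1 = 4.
Solving simultaneously gives x1 = 4, x2 = 4/3.

x1 = 4, x2 = 4/3, maximum P = 228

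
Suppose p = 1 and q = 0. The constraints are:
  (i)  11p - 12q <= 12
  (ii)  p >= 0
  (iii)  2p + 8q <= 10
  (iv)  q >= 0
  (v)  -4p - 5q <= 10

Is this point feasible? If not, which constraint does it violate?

(i): 11 ≤ 12 ✓
(ii): 1 ≥ 0 ✓
(iii): 2 ≤ 10 ✓
(iv): 0 ≥ 0 ✓
(v): -4 ≤ 10 ✓

feasible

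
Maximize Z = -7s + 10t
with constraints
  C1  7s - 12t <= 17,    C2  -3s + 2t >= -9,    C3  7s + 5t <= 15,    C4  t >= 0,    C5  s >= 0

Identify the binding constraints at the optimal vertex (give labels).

C3 and C5

Corner points and Z = -7s + 10t:
  (15/7, 0) → Z = -15
  (0, 3) → Z = 30
  (0, 0) → Z = 0

The maximum is at (0, 3). Substituting into each constraint, equality holds for C3 and C5; the remaining constraints have slack.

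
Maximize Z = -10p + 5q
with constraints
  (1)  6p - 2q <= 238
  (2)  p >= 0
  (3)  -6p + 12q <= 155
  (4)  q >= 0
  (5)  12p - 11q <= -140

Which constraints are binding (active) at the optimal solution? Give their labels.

(2) and (3)

Corner points and Z = -10p + 5q:
  (0, 155/12) → Z = 775/12
  (0, 140/11) → Z = 700/11
  (25/78, 170/13) → Z = 2425/39

The maximum is at (0, 155/12). Substituting into each constraint, equality holds for (2) and (3); the remaining constraints have slack.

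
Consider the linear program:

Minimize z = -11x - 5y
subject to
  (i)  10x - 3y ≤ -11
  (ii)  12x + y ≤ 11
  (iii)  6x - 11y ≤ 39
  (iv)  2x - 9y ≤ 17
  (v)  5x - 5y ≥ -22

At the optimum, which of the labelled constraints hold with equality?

Feasible corners and z = -11x - 5y:
  (-25/14, -16/7) → z = 435/14
  (11/35, 33/7) → z = -946/35
  (-283/35, -129/35) → z = 3758/35

The minimum is at (11/35, 33/7). Substituting into each constraint, equality holds for (i) and (v); the remaining constraints have slack.

(i) and (v)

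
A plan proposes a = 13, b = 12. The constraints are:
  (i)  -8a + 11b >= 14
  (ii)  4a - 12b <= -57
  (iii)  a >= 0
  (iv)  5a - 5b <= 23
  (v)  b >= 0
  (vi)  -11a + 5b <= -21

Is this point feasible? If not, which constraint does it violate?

feasible

(i): 28 ≥ 14 ✓
(ii): -92 ≤ -57 ✓
(iii): 13 ≥ 0 ✓
(iv): 5 ≤ 23 ✓
(v): 12 ≥ 0 ✓
(vi): -83 ≤ -21 ✓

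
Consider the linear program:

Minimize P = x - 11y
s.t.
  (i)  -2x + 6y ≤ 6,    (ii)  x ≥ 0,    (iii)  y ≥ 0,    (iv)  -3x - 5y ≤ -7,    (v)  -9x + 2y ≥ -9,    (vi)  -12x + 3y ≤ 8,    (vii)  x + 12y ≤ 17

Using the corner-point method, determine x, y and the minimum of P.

Vertices and P = x - 11y:
  (3/7, 8/7) → P = -85/7
  (1, 4/3) → P = -41/3
  (59/51, 12/17) → P = -337/51
  (71/55, 72/55) → P = -721/55

The binding constraints are -2x + 6y = 6 and x + 12y = 17.
Solving simultaneously gives x = 1, y = 4/3.

x = 1, y = 4/3, minimum P = -41/3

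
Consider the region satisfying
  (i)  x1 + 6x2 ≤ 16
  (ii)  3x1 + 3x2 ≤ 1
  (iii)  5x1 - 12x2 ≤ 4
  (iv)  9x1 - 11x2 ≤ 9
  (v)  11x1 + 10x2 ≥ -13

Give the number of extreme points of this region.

The feasible vertices (each the meet of two boundaries and inside every other half-plane) are:
  (-14/5, 47/15)
  (-17/4, 27/8)
  (8/17, -7/51)
  (-58/91, -109/182)

4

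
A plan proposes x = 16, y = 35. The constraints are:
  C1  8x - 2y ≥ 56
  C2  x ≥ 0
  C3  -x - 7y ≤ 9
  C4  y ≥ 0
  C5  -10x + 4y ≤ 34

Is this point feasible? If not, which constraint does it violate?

feasible

C1: 58 ≥ 56 ✓
C2: 16 ≥ 0 ✓
C3: -261 ≤ 9 ✓
C4: 35 ≥ 0 ✓
C5: -20 ≤ 34 ✓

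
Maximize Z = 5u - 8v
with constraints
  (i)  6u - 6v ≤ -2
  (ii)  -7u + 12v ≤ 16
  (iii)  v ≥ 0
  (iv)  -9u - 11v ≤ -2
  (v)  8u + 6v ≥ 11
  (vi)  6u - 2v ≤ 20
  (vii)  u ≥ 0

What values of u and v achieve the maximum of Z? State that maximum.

u = 9/14, v = 41/42, maximum Z = -193/42

The binding constraints are 6u - 6v = -2 and 8u + 6v = 11.
Solving simultaneously gives u = 9/14, v = 41/42.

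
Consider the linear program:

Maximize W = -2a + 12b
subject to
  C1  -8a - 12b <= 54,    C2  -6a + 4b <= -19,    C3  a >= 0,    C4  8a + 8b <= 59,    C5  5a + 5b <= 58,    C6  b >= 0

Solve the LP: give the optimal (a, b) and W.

Corner points and W = -2a + 12b:
  (97/20, 101/40) → W = 103/5
  (19/6, 0) → W = -19/3
  (59/8, 0) → W = -59/4

At the optimal vertex, -6a + 4b = -19 and 8a + 8b = 59.
Solving simultaneously gives a = 97/20, b = 101/40.

a = 97/20, b = 101/40, maximum W = 103/5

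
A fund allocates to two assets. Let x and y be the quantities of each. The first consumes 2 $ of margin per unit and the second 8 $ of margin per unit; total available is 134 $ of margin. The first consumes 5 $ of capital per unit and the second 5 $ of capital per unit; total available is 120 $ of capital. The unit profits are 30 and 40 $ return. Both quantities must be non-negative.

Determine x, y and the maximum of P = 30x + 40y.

x = 29/3, y = 43/3, maximum P = 2590/3

Vertices and P = 30x + 40y:
  (0, 0) → P = 0
  (0, 67/4) → P = 670
  (24, 0) → P = 720
  (29/3, 43/3) → P = 2590/3

At the optimal vertex, 2x + 8y = 134 and 5x + 5y = 120.
Solving simultaneously gives x = 29/3, y = 43/3.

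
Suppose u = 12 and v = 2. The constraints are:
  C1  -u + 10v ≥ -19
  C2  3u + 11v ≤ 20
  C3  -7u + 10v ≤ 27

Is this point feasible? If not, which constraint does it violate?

not feasible — violates C2

Constraint C2: 3u + 11v = 58, which is not ≤ 20. All other constraints are satisfied.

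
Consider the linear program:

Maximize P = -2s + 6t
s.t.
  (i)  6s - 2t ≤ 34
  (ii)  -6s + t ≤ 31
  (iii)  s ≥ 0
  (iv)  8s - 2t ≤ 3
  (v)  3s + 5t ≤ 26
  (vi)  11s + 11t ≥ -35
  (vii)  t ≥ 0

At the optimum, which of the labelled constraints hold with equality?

Corner points and P = -2s + 6t:
  (0, 26/5) → P = 156/5
  (0, 0) → P = 0
  (67/46, 199/46) → P = 530/23
  (3/8, 0) → P = -3/4

The maximum is at (0, 26/5). Substituting into each constraint, equality holds for (iii) and (v); the remaining constraints have slack.

(iii) and (v)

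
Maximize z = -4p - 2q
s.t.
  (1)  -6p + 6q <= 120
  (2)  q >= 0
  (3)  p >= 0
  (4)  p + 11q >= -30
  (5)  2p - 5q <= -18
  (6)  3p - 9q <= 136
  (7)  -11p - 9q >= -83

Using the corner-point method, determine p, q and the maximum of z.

p = 0, q = 18/5, maximum z = -36/5

The binding constraints are p = 0 and 2p - 5q = -18.
Solving simultaneously gives p = 0, q = 18/5.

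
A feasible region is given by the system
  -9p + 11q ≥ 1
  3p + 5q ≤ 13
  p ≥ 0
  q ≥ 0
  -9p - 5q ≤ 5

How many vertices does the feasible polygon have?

3

Intersecting each pair of boundary lines and keeping only the points that satisfy every inequality leaves:
  (23/13, 20/13)
  (0, 1/11)
  (0, 13/5)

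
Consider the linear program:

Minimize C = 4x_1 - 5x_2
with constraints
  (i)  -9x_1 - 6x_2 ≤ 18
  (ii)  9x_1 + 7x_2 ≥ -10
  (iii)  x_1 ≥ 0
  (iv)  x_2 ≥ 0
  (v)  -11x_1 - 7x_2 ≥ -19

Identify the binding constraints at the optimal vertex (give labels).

Extreme points and C = 4x_1 - 5x_2:
  (0, 0) → C = 0
  (0, 19/7) → C = -95/7
  (19/11, 0) → C = 76/11

The minimum is at (0, 19/7). Substituting into each constraint, equality holds for (iii) and (v); the remaining constraints have slack.

(iii) and (v)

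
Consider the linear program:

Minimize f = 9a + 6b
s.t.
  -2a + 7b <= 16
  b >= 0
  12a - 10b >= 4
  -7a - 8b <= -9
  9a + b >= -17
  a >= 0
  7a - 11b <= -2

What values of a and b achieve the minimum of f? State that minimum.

a = 32/31, b = 26/31, minimum f = 444/31

Vertices and f = 9a + 6b:
  (47/16, 25/8) → f = 723/16
  (6, 4) → f = 78
  (32/31, 26/31) → f = 444/31

The binding constraints are 12a - 10b = 4 and 7a - 11b = -2.
Solving simultaneously gives a = 32/31, b = 26/31.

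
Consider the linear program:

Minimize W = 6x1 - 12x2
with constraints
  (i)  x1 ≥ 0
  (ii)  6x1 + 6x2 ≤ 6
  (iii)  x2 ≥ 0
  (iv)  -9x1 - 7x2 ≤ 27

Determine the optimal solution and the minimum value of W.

Feasible corners and W = 6x1 - 12x2:
  (0, 1) → W = -12
  (0, 0) → W = 0
  (1, 0) → W = 6

x1 = 0, x2 = 1, minimum W = -12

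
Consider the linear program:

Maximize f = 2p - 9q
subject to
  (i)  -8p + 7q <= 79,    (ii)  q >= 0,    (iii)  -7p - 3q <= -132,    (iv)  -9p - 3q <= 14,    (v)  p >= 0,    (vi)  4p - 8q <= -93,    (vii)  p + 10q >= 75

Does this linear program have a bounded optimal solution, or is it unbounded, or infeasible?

bounded optimum

Vertices and f = 2p - 9q:
  (687/73, 1609/73) → f = -13107/73
  (777/68, 1179/68) → f = -9057/68
The feasible region has finitely many vertices and no improving ray; the maximum is -9057/68 at (777/68, 1179/68).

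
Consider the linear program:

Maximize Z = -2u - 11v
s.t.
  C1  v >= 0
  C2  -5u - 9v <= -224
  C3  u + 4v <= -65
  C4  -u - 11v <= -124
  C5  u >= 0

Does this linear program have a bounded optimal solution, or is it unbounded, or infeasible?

infeasible

The boundaries v = 0 and -u - 11v = -124 meet at (124, 0), but that point violates u + 4v ≤ -65. Every candidate vertex is excluded by some other constraint, so the feasible region is empty.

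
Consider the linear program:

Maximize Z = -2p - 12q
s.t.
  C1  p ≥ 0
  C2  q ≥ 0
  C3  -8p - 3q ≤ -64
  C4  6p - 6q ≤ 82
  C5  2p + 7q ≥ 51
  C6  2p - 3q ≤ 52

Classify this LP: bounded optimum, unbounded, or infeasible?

bounded optimum

Extreme points and Z = -2p - 12q:
  (0, 64/3) → Z = -256
  (59/10, 28/5) → Z = -79
  (440/27, 71/27) → Z = -1732/27
The feasible region has finitely many vertices and no improving ray; the maximum is -1732/27 at (440/27, 71/27).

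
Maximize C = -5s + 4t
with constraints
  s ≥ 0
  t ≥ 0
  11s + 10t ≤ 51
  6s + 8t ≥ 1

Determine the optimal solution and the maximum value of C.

Vertices and C = -5s + 4t:
  (0, 51/10) → C = 102/5
  (0, 1/8) → C = 1/2
  (51/11, 0) → C = -255/11
  (1/6, 0) → C = -5/6

The binding constraints are s = 0 and 11s + 10t = 51.
Solving simultaneously gives s = 0, t = 51/10.

s = 0, t = 51/10, maximum C = 102/5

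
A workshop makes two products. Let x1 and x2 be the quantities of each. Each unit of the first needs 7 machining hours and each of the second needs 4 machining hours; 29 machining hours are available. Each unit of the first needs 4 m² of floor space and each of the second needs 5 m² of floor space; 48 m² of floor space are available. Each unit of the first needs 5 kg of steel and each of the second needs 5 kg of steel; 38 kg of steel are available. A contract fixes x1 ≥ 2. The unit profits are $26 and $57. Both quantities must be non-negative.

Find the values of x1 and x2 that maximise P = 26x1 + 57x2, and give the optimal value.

x1 = 2, x2 = 15/4, maximum P = 1063/4

Extreme points and P = 26x1 + 57x2:
  (29/7, 0) → P = 754/7
  (2, 0) → P = 52
  (2, 15/4) → P = 1063/4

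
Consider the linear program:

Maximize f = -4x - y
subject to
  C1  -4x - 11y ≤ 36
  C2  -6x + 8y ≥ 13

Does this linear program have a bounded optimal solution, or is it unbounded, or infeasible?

unbounded

From the feasible point (-431/98, -82/49), moving in the direction (-11, 4) keeps every constraint satisfied while f increases without bound.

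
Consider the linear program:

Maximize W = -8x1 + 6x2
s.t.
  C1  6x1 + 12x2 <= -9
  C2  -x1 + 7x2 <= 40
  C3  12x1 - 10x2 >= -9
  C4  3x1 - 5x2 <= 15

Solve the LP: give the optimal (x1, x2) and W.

The binding constraints are 12x1 - 10x2 = -9 and 3x1 - 5x2 = 15.
Solving simultaneously gives x1 = -13/2, x2 = -69/10.

x1 = -13/2, x2 = -69/10, maximum W = 53/5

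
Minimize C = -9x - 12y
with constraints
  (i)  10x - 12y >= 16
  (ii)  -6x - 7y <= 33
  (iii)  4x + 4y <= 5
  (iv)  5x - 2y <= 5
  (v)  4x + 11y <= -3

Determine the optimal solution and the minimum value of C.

The binding constraints are 10x - 12y = 16 and 5x - 2y = 5.
Solving simultaneously gives x = 7/10, y = -3/4.

x = 7/10, y = -3/4, minimum C = 27/10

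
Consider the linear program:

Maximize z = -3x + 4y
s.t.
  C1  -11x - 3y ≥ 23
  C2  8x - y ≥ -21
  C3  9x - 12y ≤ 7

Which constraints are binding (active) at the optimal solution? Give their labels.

C1 and C2

Corner points and z = -3x + 4y:
  (-86/35, 47/35) → z = 446/35
  (-85/53, -284/159) → z = -7/3
  (-259/87, -245/87) → z = -7/3

The maximum is at (-86/35, 47/35). Substituting into each constraint, equality holds for C1 and C2; the remaining constraints have slack.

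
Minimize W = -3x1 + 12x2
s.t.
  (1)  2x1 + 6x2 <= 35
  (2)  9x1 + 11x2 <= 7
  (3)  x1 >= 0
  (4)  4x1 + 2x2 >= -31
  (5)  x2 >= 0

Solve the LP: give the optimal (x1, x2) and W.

x1 = 7/9, x2 = 0, minimum W = -7/3

At the optimal vertex, 9x1 + 11x2 = 7 and x2 = 0.
Solving simultaneously gives x1 = 7/9, x2 = 0.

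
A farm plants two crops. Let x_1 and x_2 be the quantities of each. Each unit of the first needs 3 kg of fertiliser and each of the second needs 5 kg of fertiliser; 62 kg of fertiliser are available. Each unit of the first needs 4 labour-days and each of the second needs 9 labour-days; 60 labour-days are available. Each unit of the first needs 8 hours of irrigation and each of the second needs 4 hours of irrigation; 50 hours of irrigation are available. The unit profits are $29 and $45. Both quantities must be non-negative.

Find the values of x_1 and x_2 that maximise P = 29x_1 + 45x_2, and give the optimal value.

Corner points and P = 29x_1 + 45x_2:
  (0, 0) → P = 0
  (0, 20/3) → P = 300
  (25/4, 0) → P = 725/4
  (15/4, 5) → P = 1335/4

x_1 = 15/4, x_2 = 5, maximum P = 1335/4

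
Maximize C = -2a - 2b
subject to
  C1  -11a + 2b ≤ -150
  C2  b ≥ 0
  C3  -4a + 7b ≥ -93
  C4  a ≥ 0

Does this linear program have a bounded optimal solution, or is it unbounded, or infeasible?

Extreme points and C = -2a - 2b:
  (150/11, 0) → C = -300/11
  (93/4, 0) → C = -93/2
The feasible region has finitely many vertices and no improving ray; the maximum is -300/11 at (150/11, 0).

bounded optimum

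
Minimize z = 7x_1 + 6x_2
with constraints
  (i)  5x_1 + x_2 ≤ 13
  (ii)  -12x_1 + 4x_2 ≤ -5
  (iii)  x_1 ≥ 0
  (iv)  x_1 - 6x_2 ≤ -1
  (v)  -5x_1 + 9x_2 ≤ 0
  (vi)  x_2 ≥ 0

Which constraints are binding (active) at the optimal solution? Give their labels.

(ii) and (iv)

Corner points and z = 7x_1 + 6x_2:
  (77/31, 18/31) → z = 647/31
  (117/50, 13/10) → z = 1209/50
  (1/2, 1/4) → z = 5
  (45/88, 25/88) → z = 465/88

The minimum is at (1/2, 1/4). Substituting into each constraint, equality holds for (ii) and (iv); the remaining constraints have slack.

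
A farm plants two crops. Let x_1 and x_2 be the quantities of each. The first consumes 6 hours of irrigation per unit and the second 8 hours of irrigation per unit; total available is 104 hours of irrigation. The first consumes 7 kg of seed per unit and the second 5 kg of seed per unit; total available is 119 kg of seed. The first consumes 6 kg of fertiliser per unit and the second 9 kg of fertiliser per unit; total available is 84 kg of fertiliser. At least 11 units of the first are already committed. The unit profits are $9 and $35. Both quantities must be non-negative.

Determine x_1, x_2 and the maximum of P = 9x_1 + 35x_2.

x_1 = 11, x_2 = 2, maximum P = 169

Extreme points and P = 9x_1 + 35x_2:
  (14, 0) → P = 126
  (11, 0) → P = 99
  (11, 2) → P = 169

The binding constraints are 6x_1 + 9x_2 = 84 and x_1 = 11.
Solving simultaneously gives x_1 = 11, x_2 = 2.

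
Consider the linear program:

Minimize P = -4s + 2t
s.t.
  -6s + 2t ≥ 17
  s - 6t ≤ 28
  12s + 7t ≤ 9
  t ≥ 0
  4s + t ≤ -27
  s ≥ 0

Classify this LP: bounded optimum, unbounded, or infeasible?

infeasible

The boundaries 12s + 7t = 9 and 4s + t = -27 meet at (-99/8, 45/2), but that point violates s ≥ 0. Every candidate vertex is excluded by some other constraint, so the feasible region is empty.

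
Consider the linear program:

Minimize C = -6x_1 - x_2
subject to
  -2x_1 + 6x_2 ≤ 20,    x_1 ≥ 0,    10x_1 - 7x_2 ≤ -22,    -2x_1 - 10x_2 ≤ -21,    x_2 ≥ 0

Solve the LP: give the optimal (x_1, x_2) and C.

Extreme points and C = -6x_1 - x_2:
  (0, 10/3) → C = -10/3
  (4/23, 78/23) → C = -102/23
  (0, 22/7) → C = -22/7

The binding constraints are -2x_1 + 6x_2 = 20 and 10x_1 - 7x_2 = -22.
Solving simultaneously gives x_1 = 4/23, x_2 = 78/23.

x_1 = 4/23, x_2 = 78/23, minimum C = -102/23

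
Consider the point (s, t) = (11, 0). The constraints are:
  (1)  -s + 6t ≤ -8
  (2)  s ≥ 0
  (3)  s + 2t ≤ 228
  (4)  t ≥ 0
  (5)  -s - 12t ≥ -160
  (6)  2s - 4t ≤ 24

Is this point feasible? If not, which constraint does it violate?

(1): -11 ≤ -8 ✓
(2): 11 ≥ 0 ✓
(3): 11 ≤ 228 ✓
(4): 0 ≥ 0 ✓
(5): -11 ≥ -160 ✓
(6): 22 ≤ 24 ✓

feasible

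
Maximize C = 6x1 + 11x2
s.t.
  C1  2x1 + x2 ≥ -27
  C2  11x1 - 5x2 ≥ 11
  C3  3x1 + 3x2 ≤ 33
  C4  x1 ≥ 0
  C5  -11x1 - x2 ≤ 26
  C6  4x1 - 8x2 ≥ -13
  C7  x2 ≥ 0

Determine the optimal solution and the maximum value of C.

x1 = 25/4, x2 = 19/4, maximum C = 359/4

Vertices and C = 6x1 + 11x2:
  (9/4, 11/4) → C = 175/4
  (1, 0) → C = 6
  (25/4, 19/4) → C = 359/4
  (11, 0) → C = 66

The binding constraints are 3x1 + 3x2 = 33 and 4x1 - 8x2 = -13.
Solving simultaneously gives x1 = 25/4, x2 = 19/4.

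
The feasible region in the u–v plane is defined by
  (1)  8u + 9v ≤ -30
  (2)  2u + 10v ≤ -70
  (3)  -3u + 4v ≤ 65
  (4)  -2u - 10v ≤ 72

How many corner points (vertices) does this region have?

4

Pairwise boundary intersections that survive every other constraint:
  (165/31, -250/31)
  (174/31, -258/31)
  (-465/19, -40/19)
  (-469/19, -43/19)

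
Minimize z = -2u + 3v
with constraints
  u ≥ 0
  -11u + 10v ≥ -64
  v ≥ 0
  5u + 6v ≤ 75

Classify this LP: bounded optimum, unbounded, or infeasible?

bounded optimum

Extreme points and z = -2u + 3v:
  (0, 0) → z = 0
  (0, 25/2) → z = 75/2
  (64/11, 0) → z = -128/11
  (567/58, 505/116) → z = -753/116
The feasible region has finitely many vertices and no improving ray; the minimum is -128/11 at (64/11, 0).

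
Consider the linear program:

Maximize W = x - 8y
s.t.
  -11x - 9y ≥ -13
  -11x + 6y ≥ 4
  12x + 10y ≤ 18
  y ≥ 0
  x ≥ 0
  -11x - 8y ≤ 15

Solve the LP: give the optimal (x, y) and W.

x = 0, y = 2/3, maximum W = -16/3

The optimum lies where -11x + 6y = 4 and x = 0.
Solving simultaneously gives x = 0, y = 2/3.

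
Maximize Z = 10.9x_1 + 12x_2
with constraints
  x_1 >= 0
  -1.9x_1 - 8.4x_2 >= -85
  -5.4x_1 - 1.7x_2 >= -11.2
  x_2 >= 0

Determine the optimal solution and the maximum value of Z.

x_1 = 0, x_2 = 112/17, maximum Z = 1344/17

At the optimal vertex, x_1 = 0 and -5.4x_1 - 1.7x_2 = -11.2.
Solving simultaneously gives x_1 = 0, x_2 = 112/17.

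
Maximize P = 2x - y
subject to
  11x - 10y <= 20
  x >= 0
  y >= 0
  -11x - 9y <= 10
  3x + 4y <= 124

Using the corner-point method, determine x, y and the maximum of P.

Feasible corners and P = 2x - y:
  (20/11, 0) → P = 40/11
  (660/37, 652/37) → P = 668/37
  (0, 0) → P = 0
  (0, 31) → P = -31

x = 660/37, y = 652/37, maximum P = 668/37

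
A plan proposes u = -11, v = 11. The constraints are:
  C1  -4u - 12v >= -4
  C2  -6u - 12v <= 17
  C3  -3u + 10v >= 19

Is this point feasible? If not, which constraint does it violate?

Constraint C1: -4u - 12v = -88, which is not ≥ -4. All other constraints are satisfied.

not feasible — violates C1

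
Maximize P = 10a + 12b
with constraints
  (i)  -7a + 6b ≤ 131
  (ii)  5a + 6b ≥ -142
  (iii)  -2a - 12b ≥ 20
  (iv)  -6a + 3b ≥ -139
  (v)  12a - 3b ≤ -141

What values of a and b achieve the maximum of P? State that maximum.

a = -292/25, b = 7/25, maximum P = -2836/25

Vertices and P = 10a + 12b:
  (-91/4, -113/24) → P = -284
  (-141/8, 61/48) → P = -161
  (-424/29, -333/29) → P = -284
  (-292/25, 7/25) → P = -2836/25

At the optimal vertex, -2a - 12b = 20 and 12a - 3b = -141.
Solving simultaneously gives a = -292/25, b = 7/25.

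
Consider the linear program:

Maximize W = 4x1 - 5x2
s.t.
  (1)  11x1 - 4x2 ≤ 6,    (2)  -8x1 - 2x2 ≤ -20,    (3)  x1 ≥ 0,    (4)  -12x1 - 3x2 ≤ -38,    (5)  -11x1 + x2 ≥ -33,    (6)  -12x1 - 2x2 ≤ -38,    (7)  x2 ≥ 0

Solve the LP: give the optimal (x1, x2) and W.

x1 = 82/35, x2 = 173/35, maximum W = -537/35

Extreme points and W = 4x1 - 5x2:
  (42/11, 9) → W = -327/11
  (82/35, 173/35) → W = -537/35
  (0, 19) → W = -95
The feasible region is unbounded (it extends along (0, 1), (1, 11)), but W strictly decreases along every unbounded feasible direction, so there is no improving ray and the maximum is attained at a vertex.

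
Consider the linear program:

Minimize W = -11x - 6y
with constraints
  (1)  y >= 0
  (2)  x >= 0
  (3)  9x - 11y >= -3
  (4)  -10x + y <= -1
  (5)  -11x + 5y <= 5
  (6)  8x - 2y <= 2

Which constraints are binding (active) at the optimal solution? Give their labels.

(3) and (6)

Vertices and W = -11x - 6y:
  (1/10, 0) → W = -11/10
  (1/4, 0) → W = -11/4
  (14/101, 39/101) → W = -388/101
  (2/5, 3/5) → W = -8

The minimum is at (2/5, 3/5). Substituting into each constraint, equality holds for (3) and (6); the remaining constraints have slack.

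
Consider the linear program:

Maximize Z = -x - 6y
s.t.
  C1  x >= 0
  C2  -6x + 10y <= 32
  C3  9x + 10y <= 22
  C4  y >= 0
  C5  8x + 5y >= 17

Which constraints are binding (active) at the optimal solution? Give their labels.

C4 and C5

Extreme points and Z = -x - 6y:
  (22/9, 0) → Z = -22/9
  (12/7, 23/35) → Z = -198/35
  (17/8, 0) → Z = -17/8

The maximum is at (17/8, 0). Substituting into each constraint, equality holds for C4 and C5; the remaining constraints have slack.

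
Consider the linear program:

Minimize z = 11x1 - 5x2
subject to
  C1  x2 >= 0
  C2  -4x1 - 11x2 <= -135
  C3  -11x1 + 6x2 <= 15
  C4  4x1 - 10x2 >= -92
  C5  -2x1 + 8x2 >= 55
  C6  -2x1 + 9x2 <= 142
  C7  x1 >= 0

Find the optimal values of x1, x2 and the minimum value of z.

x1 = 129/29, x2 = 309/29, minimum z = -126/29

Corner points and z = 11x1 - 5x2:
  (129/29, 309/29) → z = -126/29
  (475/54, 245/27) → z = 925/18
  (201/43, 476/43) → z = -169/43
  (37, 24) → z = 287
  (641/2, 87) → z = 6181/2

At the optimal vertex, -4x1 - 11x2 = -135 and -11x1 + 6x2 = 15.
Solving simultaneously gives x1 = 129/29, x2 = 309/29.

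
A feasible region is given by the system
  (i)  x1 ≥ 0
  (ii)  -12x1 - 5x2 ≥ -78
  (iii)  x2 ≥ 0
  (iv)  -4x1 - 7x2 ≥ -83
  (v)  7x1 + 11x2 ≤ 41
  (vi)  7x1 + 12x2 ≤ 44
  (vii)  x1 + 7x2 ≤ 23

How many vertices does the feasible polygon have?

The feasible vertices (each the meet of two boundaries and inside every other half-plane) are:
  (0, 0)
  (0, 23/7)
  (41/7, 0)
  (8/7, 3)
  (32/37, 117/37)

5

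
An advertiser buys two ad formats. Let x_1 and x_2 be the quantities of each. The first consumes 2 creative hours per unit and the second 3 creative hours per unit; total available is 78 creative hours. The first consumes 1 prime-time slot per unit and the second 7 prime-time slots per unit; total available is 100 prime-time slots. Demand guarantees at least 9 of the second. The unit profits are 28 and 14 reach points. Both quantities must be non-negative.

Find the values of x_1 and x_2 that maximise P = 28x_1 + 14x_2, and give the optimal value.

Extreme points and P = 28x_1 + 14x_2:
  (0, 100/7) → P = 200
  (0, 9) → P = 126
  (246/11, 122/11) → P = 8596/11
  (51/2, 9) → P = 840

x_1 = 51/2, x_2 = 9, maximum P = 840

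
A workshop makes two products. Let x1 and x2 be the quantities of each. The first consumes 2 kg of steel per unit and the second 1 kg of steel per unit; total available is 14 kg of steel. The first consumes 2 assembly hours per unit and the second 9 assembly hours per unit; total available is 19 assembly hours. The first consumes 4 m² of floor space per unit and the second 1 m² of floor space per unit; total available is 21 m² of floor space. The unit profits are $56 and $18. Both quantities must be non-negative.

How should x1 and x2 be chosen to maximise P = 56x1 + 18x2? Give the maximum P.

x1 = 5, x2 = 1, maximum P = 298

The binding constraints are 2x1 + 9x2 = 19 and 4x1 + x2 = 21.
Solving simultaneously gives x1 = 5, x2 = 1.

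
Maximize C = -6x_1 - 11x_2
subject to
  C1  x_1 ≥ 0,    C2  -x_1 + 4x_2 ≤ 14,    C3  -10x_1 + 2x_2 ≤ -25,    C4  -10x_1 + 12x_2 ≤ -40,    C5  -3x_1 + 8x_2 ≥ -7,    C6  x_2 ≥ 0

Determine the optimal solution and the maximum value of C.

Extreme points and C = -6x_1 - 11x_2:
  (82/7, 45/7) → C = -141
  (35, 49/4) → C = -1379/4
  (59/11, 25/22) → C = -983/22

The binding constraints are -10x_1 + 12x_2 = -40 and -3x_1 + 8x_2 = -7.
Solving simultaneously gives x_1 = 59/11, x_2 = 25/22.

x_1 = 59/11, x_2 = 25/22, maximum C = -983/22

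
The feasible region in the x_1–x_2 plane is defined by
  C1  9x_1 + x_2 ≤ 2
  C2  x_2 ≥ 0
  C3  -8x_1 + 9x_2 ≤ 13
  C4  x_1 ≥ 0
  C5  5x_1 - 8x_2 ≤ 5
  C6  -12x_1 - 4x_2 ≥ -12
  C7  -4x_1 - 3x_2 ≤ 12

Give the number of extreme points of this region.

4

Of the 21 pairwise boundary intersections, those satisfying every inequality are:
  (2/9, 0)
  (5/89, 133/89)
  (0, 0)
  (0, 13/9)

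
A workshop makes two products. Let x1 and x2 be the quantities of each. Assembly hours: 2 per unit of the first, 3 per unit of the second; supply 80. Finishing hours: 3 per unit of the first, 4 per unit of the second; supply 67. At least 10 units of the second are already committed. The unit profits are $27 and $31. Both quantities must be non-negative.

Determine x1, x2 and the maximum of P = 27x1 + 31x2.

x1 = 9, x2 = 10, maximum P = 553

Extreme points and P = 27x1 + 31x2:
  (0, 67/4) → P = 2077/4
  (0, 10) → P = 310
  (9, 10) → P = 553

The binding constraints are 3x1 + 4x2 = 67 and x2 = 10.
Solving simultaneously gives x1 = 9, x2 = 10.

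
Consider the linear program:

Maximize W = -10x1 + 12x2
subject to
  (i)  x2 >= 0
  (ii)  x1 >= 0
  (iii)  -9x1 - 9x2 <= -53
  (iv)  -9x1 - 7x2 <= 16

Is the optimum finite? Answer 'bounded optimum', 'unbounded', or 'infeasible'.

From the feasible point (53/9, 0), moving in the direction (0, 1) keeps every constraint satisfied while W increases without bound.

unbounded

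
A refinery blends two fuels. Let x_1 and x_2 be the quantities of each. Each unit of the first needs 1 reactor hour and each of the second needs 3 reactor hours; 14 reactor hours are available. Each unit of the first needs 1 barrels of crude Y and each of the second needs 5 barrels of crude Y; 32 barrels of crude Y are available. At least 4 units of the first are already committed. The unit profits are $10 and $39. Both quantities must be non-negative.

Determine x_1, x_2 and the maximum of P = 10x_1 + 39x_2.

Feasible corners and P = 10x_1 + 39x_2:
  (14, 0) → P = 140
  (4, 0) → P = 40
  (4, 10/3) → P = 170

The binding constraints are x_1 + 3x_2 = 14 and x_1 = 4.
Solving simultaneously gives x_1 = 4, x_2 = 10/3.

x_1 = 4, x_2 = 10/3, maximum P = 170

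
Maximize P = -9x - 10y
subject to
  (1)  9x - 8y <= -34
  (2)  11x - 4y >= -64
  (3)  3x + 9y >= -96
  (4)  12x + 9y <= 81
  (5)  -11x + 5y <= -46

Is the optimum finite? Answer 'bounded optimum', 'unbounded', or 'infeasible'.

infeasible

The boundaries 9x - 8y = -34 and 11x - 4y = -64 meet at (-94/13, -101/26), but that point violates -11x + 5y ≤ -46. Every candidate vertex is excluded by some other constraint, so the feasible region is empty.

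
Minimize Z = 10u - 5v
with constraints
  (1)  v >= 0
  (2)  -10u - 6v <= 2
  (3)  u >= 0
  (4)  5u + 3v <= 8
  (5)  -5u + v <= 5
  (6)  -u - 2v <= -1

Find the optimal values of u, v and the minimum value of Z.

u = 0, v = 8/3, minimum Z = -40/3

The binding constraints are u = 0 and 5u + 3v = 8.
Solving simultaneously gives u = 0, v = 8/3.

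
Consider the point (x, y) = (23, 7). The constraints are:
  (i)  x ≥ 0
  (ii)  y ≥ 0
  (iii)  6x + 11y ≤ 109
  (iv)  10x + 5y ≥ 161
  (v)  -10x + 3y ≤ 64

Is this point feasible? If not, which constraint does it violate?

not feasible — violates (iii)

Constraint (iii): 6x + 11y = 215, which is not ≤ 109. All other constraints are satisfied.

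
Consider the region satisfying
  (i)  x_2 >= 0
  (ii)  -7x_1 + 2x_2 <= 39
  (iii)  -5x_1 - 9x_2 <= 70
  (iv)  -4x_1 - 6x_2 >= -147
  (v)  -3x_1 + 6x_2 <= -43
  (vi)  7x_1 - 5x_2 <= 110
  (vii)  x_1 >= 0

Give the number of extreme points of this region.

3

Pairwise boundary intersections that survive every other constraint:
  (43/3, 0)
  (110/7, 0)
  (445/27, 29/27)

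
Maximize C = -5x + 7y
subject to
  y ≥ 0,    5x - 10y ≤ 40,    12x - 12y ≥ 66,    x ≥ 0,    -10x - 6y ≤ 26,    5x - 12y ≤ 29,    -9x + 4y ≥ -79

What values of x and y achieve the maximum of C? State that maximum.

x = 57/5, y = 59/10, maximum C = -157/10

Corner points and C = -5x + 7y:
  (11/2, 0) → C = -55/2
  (29/5, 0) → C = -29
  (57/5, 59/10) → C = -157/10
  (104/11, 67/44) → C = -1611/44

At the optimal vertex, 12x - 12y = 66 and -9x + 4y = -79.
Solving simultaneously gives x = 57/5, y = 59/10.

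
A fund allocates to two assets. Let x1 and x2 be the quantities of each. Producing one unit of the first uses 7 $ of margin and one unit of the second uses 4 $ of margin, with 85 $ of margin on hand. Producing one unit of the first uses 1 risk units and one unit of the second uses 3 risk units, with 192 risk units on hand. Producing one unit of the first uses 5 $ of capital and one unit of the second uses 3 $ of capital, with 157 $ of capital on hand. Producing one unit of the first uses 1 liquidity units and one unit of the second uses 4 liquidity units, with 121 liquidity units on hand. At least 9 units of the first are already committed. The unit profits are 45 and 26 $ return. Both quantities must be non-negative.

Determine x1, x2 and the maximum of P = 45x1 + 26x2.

Feasible corners and P = 45x1 + 26x2:
  (85/7, 0) → P = 3825/7
  (9, 0) → P = 405
  (9, 11/2) → P = 548

The binding constraints are 7x1 + 4x2 = 85 and x1 = 9.
Solving simultaneously gives x1 = 9, x2 = 11/2.

x1 = 9, x2 = 11/2, maximum P = 548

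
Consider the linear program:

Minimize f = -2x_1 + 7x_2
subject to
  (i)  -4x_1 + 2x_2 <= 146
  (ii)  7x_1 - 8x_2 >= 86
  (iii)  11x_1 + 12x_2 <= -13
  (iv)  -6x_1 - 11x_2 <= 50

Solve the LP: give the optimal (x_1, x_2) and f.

x_1 = 457/49, x_2 = -472/49, minimum f = -4218/49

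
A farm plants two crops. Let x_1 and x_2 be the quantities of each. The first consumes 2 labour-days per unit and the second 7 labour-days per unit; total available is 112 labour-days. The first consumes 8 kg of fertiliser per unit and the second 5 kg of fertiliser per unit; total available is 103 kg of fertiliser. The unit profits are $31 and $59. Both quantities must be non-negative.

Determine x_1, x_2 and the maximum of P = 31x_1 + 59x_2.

x_1 = 7/2, x_2 = 15, maximum P = 1987/2

Vertices and P = 31x_1 + 59x_2:
  (0, 0) → P = 0
  (0, 16) → P = 944
  (103/8, 0) → P = 3193/8
  (7/2, 15) → P = 1987/2

At the optimal vertex, 2x_1 + 7x_2 = 112 and 8x_1 + 5x_2 = 103.
Solving simultaneously gives x_1 = 7/2, x_2 = 15.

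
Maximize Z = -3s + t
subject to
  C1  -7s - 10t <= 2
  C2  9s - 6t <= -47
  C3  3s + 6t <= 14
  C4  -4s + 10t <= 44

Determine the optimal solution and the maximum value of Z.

Extreme points and Z = -3s + t:
  (-241/66, 311/132) → Z = 1757/132
  (-46/11, 30/11) → Z = 168/11
  (-103/33, 104/33) → Z = 413/33

The binding constraints are -7s - 10t = 2 and -4s + 10t = 44.
Solving simultaneously gives s = -46/11, t = 30/11.

s = -46/11, t = 30/11, maximum Z = 168/11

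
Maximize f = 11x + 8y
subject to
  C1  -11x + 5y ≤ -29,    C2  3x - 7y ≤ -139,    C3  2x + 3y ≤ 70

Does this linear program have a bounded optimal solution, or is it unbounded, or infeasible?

The boundaries -11x + 5y = -29 and 3x - 7y = -139 meet at (449/31, 808/31), but that point violates 2x + 3y ≤ 70. Every candidate vertex is excluded by some other constraint, so the feasible region is empty.

infeasible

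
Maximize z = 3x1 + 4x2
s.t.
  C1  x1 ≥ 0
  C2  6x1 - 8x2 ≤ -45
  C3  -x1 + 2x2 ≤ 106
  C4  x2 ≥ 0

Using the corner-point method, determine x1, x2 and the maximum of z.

x1 = 379/2, x2 = 591/4, maximum z = 2319/2

Corner points and z = 3x1 + 4x2:
  (0, 45/8) → z = 45/2
  (0, 53) → z = 212
  (379/2, 591/4) → z = 2319/2

The optimum lies where 6x1 - 8x2 = -45 and -x1 + 2x2 = 106.
Solving simultaneously gives x1 = 379/2, x2 = 591/4.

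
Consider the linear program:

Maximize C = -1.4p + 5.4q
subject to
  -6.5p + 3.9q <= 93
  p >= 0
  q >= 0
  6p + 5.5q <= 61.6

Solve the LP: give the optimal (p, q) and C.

Vertices and C = -1.4p + 5.4q:
  (0, 0) → C = 0
  (0, 56/5) → C = 1512/25
  (154/15, 0) → C = -1078/75

At the optimal vertex, p = 0 and 6p + 5.5q = 61.6.
Solving simultaneously gives p = 0, q = 56/5.

p = 0, q = 11.2, maximum C = 60.48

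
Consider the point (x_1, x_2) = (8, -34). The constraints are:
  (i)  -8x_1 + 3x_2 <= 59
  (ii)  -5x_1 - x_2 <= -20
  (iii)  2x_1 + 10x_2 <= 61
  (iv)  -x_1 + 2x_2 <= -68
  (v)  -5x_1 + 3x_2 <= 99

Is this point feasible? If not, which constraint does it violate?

Constraint (ii): -5x_1 - x_2 = -6, which is not ≤ -20. All other constraints are satisfied.

not feasible — violates (ii)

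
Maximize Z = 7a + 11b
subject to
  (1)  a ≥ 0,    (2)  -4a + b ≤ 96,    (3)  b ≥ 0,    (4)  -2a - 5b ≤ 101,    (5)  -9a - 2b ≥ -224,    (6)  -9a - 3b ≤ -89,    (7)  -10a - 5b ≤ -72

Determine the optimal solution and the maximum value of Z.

a = 32/17, b = 1760/17, maximum Z = 1152

Corner points and Z = 7a + 11b:
  (0, 96) → Z = 1056
  (0, 89/3) → Z = 979/3
  (32/17, 1760/17) → Z = 1152
  (224/9, 0) → Z = 1568/9
  (89/9, 0) → Z = 623/9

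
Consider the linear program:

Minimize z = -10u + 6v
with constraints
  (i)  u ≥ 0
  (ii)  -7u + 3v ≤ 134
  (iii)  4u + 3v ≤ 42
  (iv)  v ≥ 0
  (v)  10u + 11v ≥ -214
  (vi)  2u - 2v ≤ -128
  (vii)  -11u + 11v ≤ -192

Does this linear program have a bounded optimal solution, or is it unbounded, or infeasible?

Constraints 2u - 2v ≤ -128 and -11u + 11v ≤ -192 have parallel boundaries but demand opposite sides — no point can satisfy both, so the region is empty.

infeasible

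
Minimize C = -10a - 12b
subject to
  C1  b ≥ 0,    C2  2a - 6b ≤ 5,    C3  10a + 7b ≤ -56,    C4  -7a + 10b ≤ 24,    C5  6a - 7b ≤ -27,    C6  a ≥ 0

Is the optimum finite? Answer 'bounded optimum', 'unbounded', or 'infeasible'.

The boundaries 6a - 7b = -27 and a = 0 meet at (0, 27/7), but that point violates 10a + 7b ≤ -56. Every candidate vertex is excluded by some other constraint, so the feasible region is empty.

infeasible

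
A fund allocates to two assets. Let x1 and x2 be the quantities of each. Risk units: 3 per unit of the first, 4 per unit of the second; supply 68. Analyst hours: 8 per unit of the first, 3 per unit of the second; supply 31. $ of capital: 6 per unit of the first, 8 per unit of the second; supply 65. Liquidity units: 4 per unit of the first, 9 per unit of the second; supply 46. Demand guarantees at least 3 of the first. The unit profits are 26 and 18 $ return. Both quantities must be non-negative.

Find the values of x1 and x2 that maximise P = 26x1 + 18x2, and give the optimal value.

Feasible corners and P = 26x1 + 18x2:
  (31/8, 0) → P = 403/4
  (3, 0) → P = 78
  (3, 7/3) → P = 120

x1 = 3, x2 = 7/3, maximum P = 120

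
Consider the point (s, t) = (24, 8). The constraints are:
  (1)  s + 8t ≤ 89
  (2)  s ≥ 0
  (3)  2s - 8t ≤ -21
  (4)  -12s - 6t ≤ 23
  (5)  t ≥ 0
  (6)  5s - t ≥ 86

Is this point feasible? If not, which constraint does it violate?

not feasible — violates (3)

Constraint (3): 2s - 8t = -16, which is not ≤ -21. All other constraints are satisfied.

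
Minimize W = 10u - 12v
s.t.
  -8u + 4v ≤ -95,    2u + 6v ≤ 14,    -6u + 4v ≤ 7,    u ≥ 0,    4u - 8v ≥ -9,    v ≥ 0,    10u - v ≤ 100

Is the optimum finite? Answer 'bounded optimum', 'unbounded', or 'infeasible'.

The boundaries -8u + 4v = -95 and u = 0 meet at (0, -95/4), but that point violates v ≥ 0. Every candidate vertex is excluded by some other constraint, so the feasible region is empty.

infeasible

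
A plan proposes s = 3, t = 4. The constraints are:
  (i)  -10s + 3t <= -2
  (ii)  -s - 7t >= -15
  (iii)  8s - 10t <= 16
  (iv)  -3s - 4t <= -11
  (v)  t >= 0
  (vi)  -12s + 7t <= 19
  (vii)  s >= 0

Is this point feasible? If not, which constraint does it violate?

not feasible — violates (ii)

Constraint (ii): -s - 7t = -31, which is not ≥ -15. All other constraints are satisfied.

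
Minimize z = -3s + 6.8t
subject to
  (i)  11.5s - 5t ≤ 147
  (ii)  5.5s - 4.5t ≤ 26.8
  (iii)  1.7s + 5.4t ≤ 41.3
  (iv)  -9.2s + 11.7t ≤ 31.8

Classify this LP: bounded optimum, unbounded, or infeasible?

unbounded

From the feasible point (3673/415, 6053/1245), moving in the direction (-4.5, -5.5) keeps every constraint satisfied while z decreases without bound.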